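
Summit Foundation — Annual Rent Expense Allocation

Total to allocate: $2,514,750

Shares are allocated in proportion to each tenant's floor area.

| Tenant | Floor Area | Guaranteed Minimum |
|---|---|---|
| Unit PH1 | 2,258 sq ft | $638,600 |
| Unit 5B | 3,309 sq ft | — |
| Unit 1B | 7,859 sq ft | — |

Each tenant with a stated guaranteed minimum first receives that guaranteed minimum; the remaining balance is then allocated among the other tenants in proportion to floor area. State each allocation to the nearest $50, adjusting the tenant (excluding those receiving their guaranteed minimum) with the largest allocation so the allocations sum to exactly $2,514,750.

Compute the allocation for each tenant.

Guaranteed amounts: Unit PH1 $638,600. Balance $1,876,150.
Balance split over remaining floor area 11,168: Unit 5B 555,890.07 → $555,900; Unit 1B 1,320,259.93 → $1,320,250.

Unit PH1: $638,600 | Unit 5B: $555,900 | Unit 1B: $1,320,250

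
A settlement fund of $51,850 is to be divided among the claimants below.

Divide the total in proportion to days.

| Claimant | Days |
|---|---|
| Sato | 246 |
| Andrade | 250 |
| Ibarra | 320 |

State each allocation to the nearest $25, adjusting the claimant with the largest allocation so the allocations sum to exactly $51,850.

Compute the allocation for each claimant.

Sato: $15,625; Andrade: $15,875; Ibarra: $20,350

Sum of days: 816.
Raw shares: Sato 246/816 × $51,850 = 15,631.25; Andrade 250/816 × $51,850 = 15,885.42; Ibarra 320/816 × $51,850 = 20,333.33.
After rounding ($25): Sato $15,625; Andrade $15,875; Ibarra $20,325. Sum = $51,825.
Difference $51,850 − $51,825 = +$25 applied to largest allocation (Ibarra): Ibarra becomes $20,350.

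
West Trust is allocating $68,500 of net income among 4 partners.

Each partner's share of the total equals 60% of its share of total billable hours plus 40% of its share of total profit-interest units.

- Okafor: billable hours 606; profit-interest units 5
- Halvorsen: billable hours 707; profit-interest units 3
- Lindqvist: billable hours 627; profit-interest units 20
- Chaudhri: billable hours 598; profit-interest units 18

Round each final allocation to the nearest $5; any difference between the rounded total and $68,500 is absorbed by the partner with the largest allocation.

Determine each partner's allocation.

Totals — billable hours 2,538, profit-interest units 46.
Combined weights (60% billable hours + 40% profit-interest units): Okafor 0.1867; Halvorsen 0.1932; Lindqvist 0.3221; Chaudhri 0.2979.
Pro-rata amounts: Okafor 12,791.74; Halvorsen 13,236.01; Lindqvist 22,066.59; Chaudhri 20,405.66.
After rounding ($5): Okafor $12,790; Halvorsen $13,235; Lindqvist $22,065; Chaudhri $20,405. Sum = $68,495.
Difference $68,500 − $68,495 = +$5 applied to largest allocation (Lindqvist): Lindqvist becomes $22,070.

Okafor: $12,790 | Halvorsen: $13,235 | Lindqvist: $22,070 | Chaudhri: $20,405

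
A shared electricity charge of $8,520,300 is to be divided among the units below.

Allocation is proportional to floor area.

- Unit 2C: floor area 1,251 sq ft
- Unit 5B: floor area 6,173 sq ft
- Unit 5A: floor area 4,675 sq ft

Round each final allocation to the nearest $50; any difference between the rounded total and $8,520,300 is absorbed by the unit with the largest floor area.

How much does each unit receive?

Combined floor area = 1,251 + 6,173 + 4,675 = 12,099.
Pro-rata amounts: Unit 2C 880,973.25; Unit 5B 4,347,120.58; Unit 5A 3,292,206.17.
After rounding ($50): Unit 2C $880,950; Unit 5B $4,347,100; Unit 5A $3,292,200. Sum = $8,520,250.
Difference $8,520,300 − $8,520,250 = +$50 applied to largest floor area (Unit 5B): Unit 5B becomes $4,347,150.

Unit 2C: $880,950; Unit 5B: $4,347,150; Unit 5A: $3,292,200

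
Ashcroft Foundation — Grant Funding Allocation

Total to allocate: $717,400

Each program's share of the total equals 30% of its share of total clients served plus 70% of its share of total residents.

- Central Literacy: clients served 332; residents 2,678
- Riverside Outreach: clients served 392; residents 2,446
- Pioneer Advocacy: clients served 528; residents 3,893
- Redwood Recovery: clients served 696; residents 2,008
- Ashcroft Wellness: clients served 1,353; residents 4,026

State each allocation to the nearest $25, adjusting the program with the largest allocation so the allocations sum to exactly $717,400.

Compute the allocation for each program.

Totals — clients served 3,301, residents 15,051.
Composite weights (30% clients served + 70% residents): Central Literacy 0.1547; Riverside Outreach 0.1494; Pioneer Advocacy 0.2290; Redwood Recovery 0.1566; Ashcroft Wellness 0.3102.
Proportional shares: Central Literacy 110,997.95; Riverside Outreach 107,169.12; Pioneer Advocacy 164,315.59; Redwood Recovery 112,375.48; Ashcroft Wellness 222,541.86.
Rounded to nearest $25: Central Literacy $111,000; Riverside Outreach $107,175; Pioneer Advocacy $164,325; Redwood Recovery $112,375; Ashcroft Wellness $222,550. Sum = $717,425.
Difference $717,400 − $717,425 = −$25 applied to largest allocation (Ashcroft Wellness): Ashcroft Wellness becomes $222,525.

Central Literacy: $111,000 | Riverside Outreach: $107,175 | Pioneer Advocacy: $164,325 | Redwood Recovery: $112,375 | Ashcroft Wellness: $222,525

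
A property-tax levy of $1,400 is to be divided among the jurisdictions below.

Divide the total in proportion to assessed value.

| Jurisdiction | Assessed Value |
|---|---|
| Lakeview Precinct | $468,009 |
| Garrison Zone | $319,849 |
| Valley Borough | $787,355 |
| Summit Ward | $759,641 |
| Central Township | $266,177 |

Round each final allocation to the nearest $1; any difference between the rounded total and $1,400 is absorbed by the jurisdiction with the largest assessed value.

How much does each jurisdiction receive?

Lakeview Precinct: $252 | Garrison Zone: $172 | Valley Borough: $424 | Summit Ward: $409 | Central Township: $143

Sum of assessed value: 468,009 + 319,849 + 787,355 + 759,641 + 266,177 = 2,601,031.
Pro-rata amounts: Lakeview Precinct 251.90; Garrison Zone 172.16; Valley Borough 423.79; Summit Ward 408.88; Central Township 143.27.
At nearest $1: Lakeview Precinct $252; Garrison Zone $172; Valley Borough $424; Summit Ward $409; Central Township $143. Sum = $1,400.
No rounding difference to absorb.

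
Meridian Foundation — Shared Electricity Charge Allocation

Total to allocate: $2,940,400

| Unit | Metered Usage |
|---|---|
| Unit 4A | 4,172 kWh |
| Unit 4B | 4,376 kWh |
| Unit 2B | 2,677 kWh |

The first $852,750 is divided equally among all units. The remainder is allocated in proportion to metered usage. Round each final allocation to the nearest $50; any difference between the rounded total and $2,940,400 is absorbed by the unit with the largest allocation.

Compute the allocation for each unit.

First tranche $852,750 split equally: $284,250 each.
Remainder $2,087,650 by metered usage (total 11,225): Unit 4A 775,917.67 → $775,900; Unit 4B 813,858.03 → $813,850; Unit 2B 497,874.30 → $497,850.
Rounding difference +$50 on remainder applied to Unit 4B.
Totals: Unit 4A $284,250 + $775,900 = $1,060,150; Unit 4B $284,250 + $813,900 = $1,098,150; Unit 2B $284,250 + $497,850 = $782,100.

Unit 4A: $1,060,150 | Unit 4B: $1,098,150 | Unit 2B: $782,100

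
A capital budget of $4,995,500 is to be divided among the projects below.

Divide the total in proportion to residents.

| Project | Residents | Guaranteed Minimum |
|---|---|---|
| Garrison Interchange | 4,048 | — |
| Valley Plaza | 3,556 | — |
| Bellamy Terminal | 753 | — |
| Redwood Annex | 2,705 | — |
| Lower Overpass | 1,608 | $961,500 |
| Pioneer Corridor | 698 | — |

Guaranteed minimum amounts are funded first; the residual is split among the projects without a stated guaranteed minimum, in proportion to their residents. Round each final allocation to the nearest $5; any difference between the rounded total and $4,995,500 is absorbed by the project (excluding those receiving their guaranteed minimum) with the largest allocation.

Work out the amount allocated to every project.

Guaranteed amounts: Lower Overpass $961,500. Remaining pool $4,034,000.
Remaining pool split over remaining residents 11,760: Garrison Interchange 1,388,574.15 → $1,388,575; Valley Plaza 1,219,804.76 → $1,219,805; Bellamy Terminal 258,299.49 → $258,300; Redwood Annex 927,888.61 → $927,890; Pioneer Corridor 239,432.99 → $239,435.
Rounding difference −$5 applied to Garrison Interchange → $1,388,570.

Garrison Interchange: $1,388,570; Valley Plaza: $1,219,805; Bellamy Terminal: $258,300; Redwood Annex: $927,890; Lower Overpass: $961,500; Pioneer Corridor: $239,435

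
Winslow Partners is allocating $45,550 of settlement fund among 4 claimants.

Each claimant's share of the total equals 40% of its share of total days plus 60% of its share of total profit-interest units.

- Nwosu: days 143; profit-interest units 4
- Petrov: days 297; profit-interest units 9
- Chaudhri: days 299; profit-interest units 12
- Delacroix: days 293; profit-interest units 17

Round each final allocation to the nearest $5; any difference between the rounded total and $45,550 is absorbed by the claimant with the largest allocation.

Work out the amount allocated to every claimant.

Totals — days 1,032, profit-interest units 42.
Combined weights (40% days + 60% profit-interest units): Nwosu 0.1126; Petrov 0.2437; Chaudhri 0.2873; Delacroix 0.3564.
Raw shares: Nwosu 5,127.53; Petrov 11,099.98; Chaudhri 13,087.43; Delacroix 16,235.07.
Rounded to nearest $5: Nwosu $5,130; Petrov $11,100; Chaudhri $13,085; Delacroix $16,235. Sum = $45,550.
Rounded total matches; no reconciliation needed.

Nwosu: $5,130; Petrov: $11,100; Chaudhri: $13,085; Delacroix: $16,235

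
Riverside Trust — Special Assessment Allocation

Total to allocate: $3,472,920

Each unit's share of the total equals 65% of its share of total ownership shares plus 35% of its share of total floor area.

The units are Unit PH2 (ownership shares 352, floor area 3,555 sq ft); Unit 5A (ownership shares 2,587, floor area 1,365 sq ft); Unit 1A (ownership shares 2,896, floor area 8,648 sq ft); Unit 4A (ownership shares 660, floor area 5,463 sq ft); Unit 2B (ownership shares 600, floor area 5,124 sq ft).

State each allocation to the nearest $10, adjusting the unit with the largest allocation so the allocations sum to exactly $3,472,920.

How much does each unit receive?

Ownership shares total 7,095; floor area total 24,155.
Blended shares (65% ownership shares + 35% floor area): Unit PH2 0.0838; Unit 5A 0.2568; Unit 1A 0.3906; Unit 4A 0.1396; Unit 2B 0.1292.
Pro-rata amounts: Unit PH2 290,888.78; Unit 5A 891,788.37; Unit 1A 1,356,595.45; Unit 4A 484,898.26; Unit 2B 448,749.14.
At nearest $10: Unit PH2 $290,890; Unit 5A $891,790; Unit 1A $1,356,600; Unit 4A $484,900; Unit 2B $448,750. Sum = $3,472,930.
Difference $3,472,920 − $3,472,930 = −$10 applied to largest allocation (Unit 1A): Unit 1A becomes $1,356,590.

Unit PH2: $290,890; Unit 5A: $891,790; Unit 1A: $1,356,590; Unit 4A: $484,900; Unit 2B: $448,750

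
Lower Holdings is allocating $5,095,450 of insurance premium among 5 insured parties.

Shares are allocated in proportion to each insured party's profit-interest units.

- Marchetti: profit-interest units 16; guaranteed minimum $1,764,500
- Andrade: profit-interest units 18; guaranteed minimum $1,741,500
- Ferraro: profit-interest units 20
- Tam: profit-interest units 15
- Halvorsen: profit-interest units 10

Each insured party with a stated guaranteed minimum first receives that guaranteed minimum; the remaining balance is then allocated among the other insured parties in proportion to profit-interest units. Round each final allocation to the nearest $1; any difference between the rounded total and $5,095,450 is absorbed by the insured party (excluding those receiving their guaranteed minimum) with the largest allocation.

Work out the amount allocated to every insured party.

Minimums first: Marchetti $1,764,500; Andrade $1,741,500. Remaining pool $1,589,450.
Remaining pool split over remaining profit-interest units 45: Ferraro 706,422.22 → $706,422; Tam 529,816.67 → $529,817; Halvorsen 353,211.11 → $353,211.

Marchetti: $1,764,500; Andrade: $1,741,500; Ferraro: $706,422; Tam: $529,817; Halvorsen: $353,211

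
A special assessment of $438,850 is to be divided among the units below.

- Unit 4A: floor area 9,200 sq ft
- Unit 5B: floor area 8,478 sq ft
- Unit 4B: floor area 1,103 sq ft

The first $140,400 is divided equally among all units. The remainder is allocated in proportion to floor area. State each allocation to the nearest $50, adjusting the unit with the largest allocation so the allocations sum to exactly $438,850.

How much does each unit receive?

Unit 4A: $193,000 | Unit 5B: $181,500 | Unit 4B: $64,350

First tranche $140,400 split equally: $46,800 each.
Remainder $298,450 by floor area (total 18,781): Unit 4A 146,197.75 → $146,200; Unit 5B 134,724.41 → $134,700; Unit 4B 17,527.84 → $17,550.
Totals: Unit 4A $46,800 + $146,200 = $193,000; Unit 5B $46,800 + $134,700 = $181,500; Unit 4B $46,800 + $17,550 = $64,350.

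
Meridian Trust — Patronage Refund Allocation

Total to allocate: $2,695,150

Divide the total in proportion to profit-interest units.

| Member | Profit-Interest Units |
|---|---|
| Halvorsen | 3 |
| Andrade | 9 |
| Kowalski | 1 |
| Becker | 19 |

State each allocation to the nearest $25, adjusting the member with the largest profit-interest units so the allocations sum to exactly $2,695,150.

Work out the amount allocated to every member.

Halvorsen: $252,675 · Andrade: $758,000 · Kowalski: $84,225 · Becker: $1,600,250

Total profit-interest units = 3 + 9 + 1 + 19 = 32.
Raw shares: Halvorsen 252,670.31; Andrade 758,010.94; Kowalski 84,223.44; Becker 1,600,245.31.
After rounding ($25): Halvorsen $252,675; Andrade $758,000; Kowalski $84,225; Becker $1,600,250. Sum = $2,695,150.
No rounding difference to absorb.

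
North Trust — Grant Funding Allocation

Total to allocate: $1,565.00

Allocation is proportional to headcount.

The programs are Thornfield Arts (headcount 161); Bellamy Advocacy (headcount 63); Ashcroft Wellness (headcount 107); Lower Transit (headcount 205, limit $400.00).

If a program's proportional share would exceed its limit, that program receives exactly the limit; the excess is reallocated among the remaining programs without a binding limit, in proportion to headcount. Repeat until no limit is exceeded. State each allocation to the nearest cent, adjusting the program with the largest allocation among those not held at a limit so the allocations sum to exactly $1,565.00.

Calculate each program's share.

Combined headcount = 536.
Proportional shares (ignoring caps): Thornfield Arts 470.0840; Bellamy Advocacy 183.9459; Ashcroft Wellness 312.4160; Lower Transit 598.5541.
Capped: Lower Transit ($400.00); balance $1,165.00 reallocated over remaining headcount 331.
Redistributed shares: Thornfield Arts 566.6616 → $566.66; Bellamy Advocacy 221.7372 → $221.74; Ashcroft Wellness 376.6012 → $376.60.

Thornfield Arts: $566.66 | Bellamy Advocacy: $221.74 | Ashcroft Wellness: $376.60 | Lower Transit: $400.00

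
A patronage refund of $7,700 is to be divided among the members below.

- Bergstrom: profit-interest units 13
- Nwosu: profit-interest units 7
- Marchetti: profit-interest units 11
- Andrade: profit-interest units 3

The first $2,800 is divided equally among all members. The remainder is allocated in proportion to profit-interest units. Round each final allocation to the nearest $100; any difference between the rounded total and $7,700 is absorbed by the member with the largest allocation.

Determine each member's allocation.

Bergstrom: $2,600; Nwosu: $1,700; Marchetti: $2,300; Andrade: $1,100

First tranche $2,800 split equally: $700 each.
Remainder $4,900 by profit-interest units (total 34): Bergstrom 1,873.53 → $1,900; Nwosu 1,008.82 → $1,000; Marchetti 1,585.29 → $1,600; Andrade 432.35 → $400.
Totals: Bergstrom $700 + $1,900 = $2,600; Nwosu $700 + $1,000 = $1,700; Marchetti $700 + $1,600 = $2,300; Andrade $700 + $400 = $1,100.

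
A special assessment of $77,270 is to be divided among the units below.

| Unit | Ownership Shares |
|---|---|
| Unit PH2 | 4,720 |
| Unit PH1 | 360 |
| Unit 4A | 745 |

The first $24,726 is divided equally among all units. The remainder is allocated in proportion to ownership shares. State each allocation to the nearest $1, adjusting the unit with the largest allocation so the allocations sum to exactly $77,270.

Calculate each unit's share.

First tranche $24,726 split equally: $8,242 each.
Remainder $52,544 by ownership shares (total 5,825): Unit PH2 42,576.43 → $42,576; Unit PH1 3,247.35 → $3,247; Unit 4A 6,720.22 → $6,720.
Rounding difference +$1 on remainder applied to Unit PH2.
Totals: Unit PH2 $8,242 + $42,577 = $50,819; Unit PH1 $8,242 + $3,247 = $11,489; Unit 4A $8,242 + $6,720 = $14,962.

Unit PH2: $50,819 | Unit PH1: $11,489 | Unit 4A: $14,962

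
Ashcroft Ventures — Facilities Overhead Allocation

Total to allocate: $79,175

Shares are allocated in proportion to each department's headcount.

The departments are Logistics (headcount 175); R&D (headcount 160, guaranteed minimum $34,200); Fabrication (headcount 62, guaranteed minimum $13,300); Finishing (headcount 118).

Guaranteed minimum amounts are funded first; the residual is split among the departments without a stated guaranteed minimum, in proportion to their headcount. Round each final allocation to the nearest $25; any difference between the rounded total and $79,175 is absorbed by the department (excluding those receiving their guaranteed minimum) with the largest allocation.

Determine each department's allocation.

Logistics: $18,925 | R&D: $34,200 | Fabrication: $13,300 | Finishing: $12,750

Guaranteed amounts: R&D $34,200; Fabrication $13,300. Residual $31,675.
Residual split over remaining headcount 293: Logistics 18,918.52 → $18,925; Finishing 12,756.48 → $12,750.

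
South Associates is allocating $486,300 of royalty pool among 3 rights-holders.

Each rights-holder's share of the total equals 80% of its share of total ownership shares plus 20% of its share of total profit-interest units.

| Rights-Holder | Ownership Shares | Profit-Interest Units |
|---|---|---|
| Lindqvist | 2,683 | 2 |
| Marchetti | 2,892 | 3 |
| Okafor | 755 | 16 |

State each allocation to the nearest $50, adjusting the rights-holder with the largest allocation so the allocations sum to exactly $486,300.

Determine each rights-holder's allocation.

Totals — ownership shares 6,330, profit-interest units 21.
Combined weights (80% ownership shares + 20% profit-interest units): Lindqvist 0.3581; Marchetti 0.3941; Okafor 0.2478.
Raw shares: Lindqvist 174,159.27; Marchetti 191,635.78; Okafor 120,504.94.
After rounding ($50): Lindqvist $174,150; Marchetti $191,650; Okafor $120,500. Sum = $486,300.
No rounding difference to absorb.

Lindqvist: $174,150 | Marchetti: $191,650 | Okafor: $120,500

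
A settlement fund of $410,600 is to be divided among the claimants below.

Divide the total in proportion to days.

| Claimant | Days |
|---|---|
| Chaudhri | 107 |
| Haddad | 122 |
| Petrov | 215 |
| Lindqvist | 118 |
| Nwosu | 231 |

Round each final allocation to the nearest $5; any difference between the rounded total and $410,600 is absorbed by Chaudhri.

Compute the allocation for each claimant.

Combined days = 793.
Proportional shares: Chaudhri 107/793 × $410,600 = 55,402.52; Haddad 122/793 × $410,600 = 63,169.23; Petrov 215/793 × $410,600 = 111,322.82; Lindqvist 118/793 × $410,600 = 61,098.11; Nwosu 231/793 × $410,600 = 119,607.31.
Rounded to nearest $5: Chaudhri $55,405; Haddad $63,170; Petrov $111,325; Lindqvist $61,100; Nwosu $119,605. Sum = $410,605.
Difference $410,600 − $410,605 = −$5 applied to Chaudhri: Chaudhri becomes $55,400.

Chaudhri: $55,400 · Haddad: $63,170 · Petrov: $111,325 · Lindqvist: $61,100 · Nwosu: $119,605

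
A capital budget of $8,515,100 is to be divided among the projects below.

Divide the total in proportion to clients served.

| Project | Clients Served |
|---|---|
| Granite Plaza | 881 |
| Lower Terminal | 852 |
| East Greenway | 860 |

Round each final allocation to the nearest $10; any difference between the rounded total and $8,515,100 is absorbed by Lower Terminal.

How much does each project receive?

Granite Plaza: $2,893,100; Lower Terminal: $2,797,860; East Greenway: $2,824,140

Combined clients served = 2,593.
Unrounded shares: Granite Plaza 881/2,593 × $8,515,100 = 2,893,097.99; Lower Terminal 852/2,593 × $8,515,100 = 2,797,865.48; East Greenway 860/2,593 × $8,515,100 = 2,824,136.52.
After rounding ($10): Granite Plaza $2,893,100; Lower Terminal $2,797,870; East Greenway $2,824,140. Sum = $8,515,110.
Difference $8,515,100 − $8,515,110 = −$10 applied to Lower Terminal: Lower Terminal becomes $2,797,860.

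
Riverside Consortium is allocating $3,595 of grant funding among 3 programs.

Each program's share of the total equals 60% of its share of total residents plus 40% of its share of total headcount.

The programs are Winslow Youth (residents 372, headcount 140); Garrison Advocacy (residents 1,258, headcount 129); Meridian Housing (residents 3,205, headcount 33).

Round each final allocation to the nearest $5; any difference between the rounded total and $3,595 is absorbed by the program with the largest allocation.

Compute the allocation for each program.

Winslow Youth: $835 | Garrison Advocacy: $1,175 | Meridian Housing: $1,585

Residents total 4,835; headcount total 302.
Blended shares (60% residents + 40% headcount): Winslow Youth 0.2316; Garrison Advocacy 0.3270; Meridian Housing 0.4414.
Pro-rata amounts: Winslow Youth 832.58; Garrison Advocacy 1,175.47; Meridian Housing 1,586.95.
At nearest $5: Winslow Youth $835; Garrison Advocacy $1,175; Meridian Housing $1,585. Sum = $3,595.
No rounding difference to absorb.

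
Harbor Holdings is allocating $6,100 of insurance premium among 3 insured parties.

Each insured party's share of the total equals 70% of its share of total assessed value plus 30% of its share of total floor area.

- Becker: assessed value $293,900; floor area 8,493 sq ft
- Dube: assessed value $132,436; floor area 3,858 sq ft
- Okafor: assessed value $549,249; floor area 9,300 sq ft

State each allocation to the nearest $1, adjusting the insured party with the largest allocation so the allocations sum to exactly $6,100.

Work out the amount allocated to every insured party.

Becker: $2,004 | Dube: $906 | Okafor: $3,190

Assessed value total 975,585; floor area total 21,651.
Composite weights (70% assessed value + 30% floor area): Becker 0.3286; Dube 0.1485; Okafor 0.5230.
Proportional shares: Becker 2,004.21; Dube 905.74; Okafor 3,190.05.
Rounded to nearest $1: Becker $2,004; Dube $906; Okafor $3,190. Sum = $6,100.
Rounded total matches; no reconciliation needed.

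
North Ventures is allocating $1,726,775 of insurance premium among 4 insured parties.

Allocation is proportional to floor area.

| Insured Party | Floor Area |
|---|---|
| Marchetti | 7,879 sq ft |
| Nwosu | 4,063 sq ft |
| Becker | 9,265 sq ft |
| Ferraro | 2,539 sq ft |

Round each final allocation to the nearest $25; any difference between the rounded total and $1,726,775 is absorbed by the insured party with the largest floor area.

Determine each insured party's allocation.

Marchetti: $572,950; Nwosu: $295,450; Becker: $673,750; Ferraro: $184,625

Floor area total: 23,746.
Pro-rata amounts: Marchetti 7,879/23,746 × $1,726,775 = 572,949.56; Nwosu 4,063/23,746 × $1,726,775 = 295,455.52; Becker 9,265/23,746 × $1,726,775 = 673,737.49; Ferraro 2,539/23,746 × $1,726,775 = 184,632.43.
Rounded to nearest $25: Marchetti $572,950; Nwosu $295,450; Becker $673,725; Ferraro $184,625. Sum = $1,726,750.
Difference $1,726,775 − $1,726,750 = +$25 applied to largest floor area (Becker): Becker becomes $673,750.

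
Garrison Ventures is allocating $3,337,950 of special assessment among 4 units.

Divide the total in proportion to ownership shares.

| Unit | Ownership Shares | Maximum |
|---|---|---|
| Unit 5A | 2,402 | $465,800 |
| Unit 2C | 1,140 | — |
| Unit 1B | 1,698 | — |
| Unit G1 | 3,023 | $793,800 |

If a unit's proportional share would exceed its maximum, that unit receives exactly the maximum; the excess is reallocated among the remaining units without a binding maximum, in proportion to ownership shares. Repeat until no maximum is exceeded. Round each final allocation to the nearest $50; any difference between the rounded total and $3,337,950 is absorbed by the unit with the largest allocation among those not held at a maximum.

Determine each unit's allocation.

Total ownership shares = 8,263.
Proportional shares (ignoring caps): Unit 5A 970,320.21; Unit 2C 460,518.33; Unit 1B 685,929.94; Unit G1 1,221,181.51.
Held at cap: Unit 5A ($465,800), Unit G1 ($793,800); balance $2,078,350 reallocated over remaining ownership shares 2,838.
Shares after redistribution: Unit 2C 834,855.18 → $834,850; Unit 1B 1,243,494.82 → $1,243,500.

Unit 5A: $465,800 · Unit 2C: $834,850 · Unit 1B: $1,243,500 · Unit G1: $793,800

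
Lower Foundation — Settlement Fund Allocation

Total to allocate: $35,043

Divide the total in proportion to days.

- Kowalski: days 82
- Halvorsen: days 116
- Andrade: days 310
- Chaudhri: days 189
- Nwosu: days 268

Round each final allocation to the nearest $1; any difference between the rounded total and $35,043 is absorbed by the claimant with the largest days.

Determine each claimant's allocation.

Kowalski: $2,978; Halvorsen: $4,212; Andrade: $11,258; Chaudhri: $6,863; Nwosu: $9,732

Days total: 82 + 116 + 310 + 189 + 268 = 965.
Unrounded shares: Kowalski 2,977.75; Halvorsen 4,212.42; Andrade 11,257.34; Chaudhri 6,863.34; Nwosu 9,732.15.
At nearest $1: Kowalski $2,978; Halvorsen $4,212; Andrade $11,257; Chaudhri $6,863; Nwosu $9,732. Sum = $35,042.
Difference $35,043 − $35,042 = +$1 applied to largest days (Andrade): Andrade becomes $11,258.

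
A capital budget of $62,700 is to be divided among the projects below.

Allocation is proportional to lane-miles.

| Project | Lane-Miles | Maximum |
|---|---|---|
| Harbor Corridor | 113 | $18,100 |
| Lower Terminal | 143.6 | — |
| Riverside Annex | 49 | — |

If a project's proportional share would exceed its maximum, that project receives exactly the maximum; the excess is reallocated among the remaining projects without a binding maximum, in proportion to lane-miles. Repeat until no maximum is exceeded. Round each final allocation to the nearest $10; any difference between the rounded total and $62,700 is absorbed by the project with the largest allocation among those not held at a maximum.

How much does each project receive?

Harbor Corridor: $18,100 · Lower Terminal: $33,250 · Riverside Annex: $11,350

Combined lane-miles = 305.6.
Unconstrained shares: Harbor Corridor 23,184.23; Lower Terminal 29,462.43; Riverside Annex 10,053.34.
Held at cap: Harbor Corridor ($18,100); residual $44,600 reallocated over remaining lane-miles 192.6.
Shares after redistribution: Lower Terminal 33,253.17 → $33,250; Riverside Annex 11,346.83 → $11,350.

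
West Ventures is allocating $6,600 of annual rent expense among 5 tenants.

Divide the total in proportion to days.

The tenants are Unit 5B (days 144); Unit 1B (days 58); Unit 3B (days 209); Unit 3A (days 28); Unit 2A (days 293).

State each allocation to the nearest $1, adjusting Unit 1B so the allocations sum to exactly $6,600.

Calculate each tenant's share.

Sum of days: 732.
Proportional shares: Unit 5B 144/732 × $6,600 = 1,298.36; Unit 1B 58/732 × $6,600 = 522.95; Unit 3B 209/732 × $6,600 = 1,884.43; Unit 3A 28/732 × $6,600 = 252.46; Unit 2A 293/732 × $6,600 = 2,641.80.
After rounding ($1): Unit 5B $1,298; Unit 1B $523; Unit 3B $1,884; Unit 3A $252; Unit 2A $2,642. Sum = $6,599.
Difference $6,600 − $6,599 = +$1 applied to Unit 1B: Unit 1B becomes $524.

Unit 5B: $1,298 | Unit 1B: $524 | Unit 3B: $1,884 | Unit 3A: $252 | Unit 2A: $2,642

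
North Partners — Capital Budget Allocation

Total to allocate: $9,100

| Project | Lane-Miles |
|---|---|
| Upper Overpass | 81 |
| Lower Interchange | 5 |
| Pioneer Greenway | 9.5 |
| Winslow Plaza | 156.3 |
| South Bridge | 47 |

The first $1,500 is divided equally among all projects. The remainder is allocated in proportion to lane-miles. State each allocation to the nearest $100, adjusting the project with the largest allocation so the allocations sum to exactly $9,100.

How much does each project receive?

$1,500 shared equally gives $300 per project.
Remainder $7,600 by lane-miles (total 298.8): Upper Overpass 2,060.24 → $2,100; Lower Interchange 127.18 → $100; Pioneer Greenway 241.63 → $200; Winslow Plaza 3,975.50 → $4,000; South Bridge 1,195.45 → $1,200.
Totals: Upper Overpass $300 + $2,100 = $2,400; Lower Interchange $300 + $100 = $400; Pioneer Greenway $300 + $200 = $500; Winslow Plaza $300 + $4,000 = $4,300; South Bridge $300 + $1,200 = $1,500.

Upper Overpass: $2,400; Lower Interchange: $400; Pioneer Greenway: $500; Winslow Plaza: $4,300; South Bridge: $1,500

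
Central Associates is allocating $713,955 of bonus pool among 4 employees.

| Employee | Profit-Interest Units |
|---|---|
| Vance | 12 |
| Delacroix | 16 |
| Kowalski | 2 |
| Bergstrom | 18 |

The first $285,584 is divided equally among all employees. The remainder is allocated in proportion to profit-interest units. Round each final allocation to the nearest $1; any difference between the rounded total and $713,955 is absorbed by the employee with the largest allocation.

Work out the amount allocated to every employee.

Equal tier: $285,584 ÷ 4 = $71,396 apiece.
Remainder $428,371 by profit-interest units (total 48): Vance 107,092.75 → $107,093; Delacroix 142,790.33 → $142,790; Kowalski 17,848.79 → $17,849; Bergstrom 160,639.12 → $160,639.
Totals: Vance $71,396 + $107,093 = $178,489; Delacroix $71,396 + $142,790 = $214,186; Kowalski $71,396 + $17,849 = $89,245; Bergstrom $71,396 + $160,639 = $232,035.

Vance: $178,489; Delacroix: $214,186; Kowalski: $89,245; Bergstrom: $232,035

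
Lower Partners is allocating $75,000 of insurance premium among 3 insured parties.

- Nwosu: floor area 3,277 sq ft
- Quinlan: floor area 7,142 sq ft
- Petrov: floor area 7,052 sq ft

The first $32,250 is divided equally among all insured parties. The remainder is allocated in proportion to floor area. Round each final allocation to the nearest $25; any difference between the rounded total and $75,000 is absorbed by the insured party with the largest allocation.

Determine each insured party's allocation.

First tranche $32,250 split equally: $10,750 each.
Remainder $42,750 by floor area (total 17,471): Nwosu 8,018.53 → $8,025; Quinlan 17,475.85 → $17,475; Petrov 17,255.62 → $17,250.
Totals: Nwosu $10,750 + $8,025 = $18,775; Quinlan $10,750 + $17,475 = $28,225; Petrov $10,750 + $17,250 = $28,000.

Nwosu: $18,775; Quinlan: $28,225; Petrov: $28,000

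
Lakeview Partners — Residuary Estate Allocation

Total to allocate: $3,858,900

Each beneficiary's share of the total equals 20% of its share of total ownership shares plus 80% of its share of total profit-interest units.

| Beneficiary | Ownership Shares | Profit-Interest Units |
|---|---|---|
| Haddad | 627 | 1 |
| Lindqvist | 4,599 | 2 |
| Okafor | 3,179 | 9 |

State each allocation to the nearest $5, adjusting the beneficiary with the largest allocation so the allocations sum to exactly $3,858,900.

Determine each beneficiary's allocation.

Ownership shares total 8,405; profit-interest units total 12.
Combined weights (20% ownership shares + 80% profit-interest units): Haddad 0.0816; Lindqvist 0.2428; Okafor 0.6756.
Raw shares: Haddad 314,833.59; Lindqvist 936,818.18; Okafor 2,607,248.22.
After rounding ($5): Haddad $314,835; Lindqvist $936,820; Okafor $2,607,250. Sum = $3,858,905.
Difference $3,858,900 − $3,858,905 = −$5 applied to largest allocation (Okafor): Okafor becomes $2,607,245.

Haddad: $314,835 | Lindqvist: $936,820 | Okafor: $2,607,245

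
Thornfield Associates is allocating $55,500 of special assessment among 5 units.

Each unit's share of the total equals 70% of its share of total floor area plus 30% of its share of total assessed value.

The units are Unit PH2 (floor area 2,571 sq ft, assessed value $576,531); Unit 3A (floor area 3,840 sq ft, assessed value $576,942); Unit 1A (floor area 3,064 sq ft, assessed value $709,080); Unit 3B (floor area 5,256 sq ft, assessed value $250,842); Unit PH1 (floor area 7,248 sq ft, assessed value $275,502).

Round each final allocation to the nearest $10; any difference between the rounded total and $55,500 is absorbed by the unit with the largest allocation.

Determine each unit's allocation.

Floor area total 21,979; assessed value total 2,388,897.
Blended shares (70% floor area + 30% assessed value): Unit PH2 0.1543; Unit 3A 0.1948; Unit 1A 0.1866; Unit 3B 0.1989; Unit PH1 0.2654.
Proportional shares: Unit PH2 8,562.76; Unit 3A 10,808.71; Unit 1A 10,358.02; Unit 3B 11,038.79; Unit PH1 14,731.72.
Rounded to nearest $10: Unit PH2 $8,560; Unit 3A $10,810; Unit 1A $10,360; Unit 3B $11,040; Unit PH1 $14,730. Sum = $55,500.
Rounded total matches; no reconciliation needed.

Unit PH2: $8,560 | Unit 3A: $10,810 | Unit 1A: $10,360 | Unit 3B: $11,040 | Unit PH1: $14,730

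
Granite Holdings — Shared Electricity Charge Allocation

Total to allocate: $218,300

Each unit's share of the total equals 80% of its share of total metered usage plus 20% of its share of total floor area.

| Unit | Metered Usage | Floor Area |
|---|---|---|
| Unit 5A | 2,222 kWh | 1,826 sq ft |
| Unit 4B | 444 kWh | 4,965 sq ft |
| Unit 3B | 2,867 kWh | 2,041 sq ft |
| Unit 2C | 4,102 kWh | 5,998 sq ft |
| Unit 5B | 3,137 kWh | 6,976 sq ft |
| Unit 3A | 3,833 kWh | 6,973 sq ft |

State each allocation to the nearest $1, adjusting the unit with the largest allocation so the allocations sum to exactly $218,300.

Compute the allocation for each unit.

Unit 5A: $26,140 | Unit 4B: $12,202 | Unit 3B: $33,249 | Unit 2C: $52,242 | Unit 5B: $43,576 | Unit 3A: $50,891

Totals — metered usage 16,605, floor area 28,779.
Blended shares (80% metered usage + 20% floor area): Unit 5A 0.1197; Unit 4B 0.0559; Unit 3B 0.1523; Unit 2C 0.2393; Unit 5B 0.1996; Unit 3A 0.2331.
Pro-rata amounts: Unit 5A 26,139.66; Unit 4B 12,201.98; Unit 3B 33,249.496; Unit 2C 52,241.46; Unit 5B 43,575.95; Unit 3A 50,891.45.
Rounded to nearest $1: Unit 5A $26,140; Unit 4B $12,202; Unit 3B $33,249; Unit 2C $52,241; Unit 5B $43,576; Unit 3A $50,891. Sum = $218,299.
Difference $218,300 − $218,299 = +$1 applied to largest allocation (Unit 2C): Unit 2C becomes $52,242.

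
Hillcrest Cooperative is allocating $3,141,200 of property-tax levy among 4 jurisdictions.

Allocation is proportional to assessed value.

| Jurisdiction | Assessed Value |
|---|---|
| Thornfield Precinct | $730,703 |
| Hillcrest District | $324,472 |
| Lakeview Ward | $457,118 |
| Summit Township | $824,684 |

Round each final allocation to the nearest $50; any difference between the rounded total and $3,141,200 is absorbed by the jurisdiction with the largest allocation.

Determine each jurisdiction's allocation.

Sum of assessed value: 2,336,977.
Pro-rata amounts: Thornfield Precinct 730,703/2,336,977 × $3,141,200 = 982,159.54; Hillcrest District 324,472/2,336,977 × $3,141,200 = 436,132.43; Lakeview Ward 457,118/2,336,977 × $3,141,200 = 614,425.84; Summit Township 824,684/2,336,977 × $3,141,200 = 1,108,482.19.
At nearest $50: Thornfield Precinct $982,150; Hillcrest District $436,150; Lakeview Ward $614,450; Summit Township $1,108,500. Sum = $3,141,250.
Difference $3,141,200 − $3,141,250 = −$50 applied to largest allocation (Summit Township): Summit Township becomes $1,108,450.

Thornfield Precinct: $982,150 · Hillcrest District: $436,150 · Lakeview Ward: $614,450 · Summit Township: $1,108,450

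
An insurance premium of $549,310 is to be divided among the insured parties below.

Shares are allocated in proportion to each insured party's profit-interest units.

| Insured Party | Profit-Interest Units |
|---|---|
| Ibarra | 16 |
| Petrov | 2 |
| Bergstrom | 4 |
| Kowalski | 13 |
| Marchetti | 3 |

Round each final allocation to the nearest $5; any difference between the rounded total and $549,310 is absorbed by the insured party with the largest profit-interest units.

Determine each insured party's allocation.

Total profit-interest units = 38.
Pro-rata amounts: Ibarra 16/38 × $549,310 = 231,288.42; Petrov 2/38 × $549,310 = 28,911.05; Bergstrom 4/38 × $549,310 = 57,822.11; Kowalski 13/38 × $549,310 = 187,921.84; Marchetti 3/38 × $549,310 = 43,366.58.
After rounding ($5): Ibarra $231,290; Petrov $28,910; Bergstrom $57,820; Kowalski $187,920; Marchetti $43,365. Sum = $549,305.
Difference $549,310 − $549,305 = +$5 applied to largest profit-interest units (Ibarra): Ibarra becomes $231,295.

Ibarra: $231,295 | Petrov: $28,910 | Bergstrom: $57,820 | Kowalski: $187,920 | Marchetti: $43,365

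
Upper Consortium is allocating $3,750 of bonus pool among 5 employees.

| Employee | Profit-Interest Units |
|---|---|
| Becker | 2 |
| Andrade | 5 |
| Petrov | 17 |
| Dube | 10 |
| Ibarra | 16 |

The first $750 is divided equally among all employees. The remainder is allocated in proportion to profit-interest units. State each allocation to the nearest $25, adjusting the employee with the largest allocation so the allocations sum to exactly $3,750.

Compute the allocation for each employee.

$750 shared equally gives $150 per employee.
Remainder $3,000 by profit-interest units (total 50): Becker 120.00 → $125; Andrade 300.00 → $300; Petrov 1,020.00 → $1,025; Dube 600.00 → $600; Ibarra 960.00 → $950.
Totals: Becker $150 + $125 = $275; Andrade $150 + $300 = $450; Petrov $150 + $1,025 = $1,175; Dube $150 + $600 = $750; Ibarra $150 + $950 = $1,100.

Becker: $275; Andrade: $450; Petrov: $1,175; Dube: $750; Ibarra: $1,100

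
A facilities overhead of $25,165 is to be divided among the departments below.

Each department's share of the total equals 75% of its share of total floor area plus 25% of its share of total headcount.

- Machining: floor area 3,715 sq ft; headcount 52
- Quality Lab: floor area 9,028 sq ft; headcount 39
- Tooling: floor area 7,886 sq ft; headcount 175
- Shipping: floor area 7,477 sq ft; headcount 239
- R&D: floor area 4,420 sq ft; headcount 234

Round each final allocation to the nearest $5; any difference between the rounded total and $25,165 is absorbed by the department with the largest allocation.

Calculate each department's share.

Machining: $2,600 · Quality Lab: $5,570 · Tooling: $6,065 · Shipping: $6,375 · R&D: $4,555

Floor area total 32,526; headcount total 739.
Combined weights (75% floor area + 25% headcount): Machining 0.1033; Quality Lab 0.2214; Tooling 0.2410; Shipping 0.2533; R&D 0.1811.
Unrounded shares: Machining 2,598.38; Quality Lab 5,570.66; Tooling 6,065.79; Shipping 6,373.31; R&D 4,556.87.
After rounding ($5): Machining $2,600; Quality Lab $5,570; Tooling $6,065; Shipping $6,375; R&D $4,555. Sum = $25,165.
Rounded total matches; no reconciliation needed.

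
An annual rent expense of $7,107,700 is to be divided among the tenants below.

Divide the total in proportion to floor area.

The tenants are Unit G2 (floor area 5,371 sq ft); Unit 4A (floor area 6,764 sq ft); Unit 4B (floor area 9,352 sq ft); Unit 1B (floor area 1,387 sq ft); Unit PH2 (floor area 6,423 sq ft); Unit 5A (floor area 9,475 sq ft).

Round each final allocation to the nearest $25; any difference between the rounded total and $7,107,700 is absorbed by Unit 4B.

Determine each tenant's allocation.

Combined floor area = 38,772.
Raw shares: Unit G2 5,371/38,772 × $7,107,700 = 984,614.07; Unit 4A 6,764/38,772 × $7,107,700 = 1,239,979.44; Unit 4B 9,352/38,772 × $7,107,700 = 1,714,412.73; Unit 1B 1,387/38,772 × $7,107,700 = 254,265.45; Unit PH2 6,423/38,772 × $7,107,700 = 1,177,467.17; Unit 5A 9,475/38,772 × $7,107,700 = 1,736,961.14.
After rounding ($25): Unit G2 $984,625; Unit 4A $1,239,975; Unit 4B $1,714,425; Unit 1B $254,275; Unit PH2 $1,177,475; Unit 5A $1,736,950. Sum = $7,107,725.
Difference $7,107,700 − $7,107,725 = −$25 applied to Unit 4B: Unit 4B becomes $1,714,400.

Unit G2: $984,625; Unit 4A: $1,239,975; Unit 4B: $1,714,400; Unit 1B: $254,275; Unit PH2: $1,177,475; Unit 5A: $1,736,950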